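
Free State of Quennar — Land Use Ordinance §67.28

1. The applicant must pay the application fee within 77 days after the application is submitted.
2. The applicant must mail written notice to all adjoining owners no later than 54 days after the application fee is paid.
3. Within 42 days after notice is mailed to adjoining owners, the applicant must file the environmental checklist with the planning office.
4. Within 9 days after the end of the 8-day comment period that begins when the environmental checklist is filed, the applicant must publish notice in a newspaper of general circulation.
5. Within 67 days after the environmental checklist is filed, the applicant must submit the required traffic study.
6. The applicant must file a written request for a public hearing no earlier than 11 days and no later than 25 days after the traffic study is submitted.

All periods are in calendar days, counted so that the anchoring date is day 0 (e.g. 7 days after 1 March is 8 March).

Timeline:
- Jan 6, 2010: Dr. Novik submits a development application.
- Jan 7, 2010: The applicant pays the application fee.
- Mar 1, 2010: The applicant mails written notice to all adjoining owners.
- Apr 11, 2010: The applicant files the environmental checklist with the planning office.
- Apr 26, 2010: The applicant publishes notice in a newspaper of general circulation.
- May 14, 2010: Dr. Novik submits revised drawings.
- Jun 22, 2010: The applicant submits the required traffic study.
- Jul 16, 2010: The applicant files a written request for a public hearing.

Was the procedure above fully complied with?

Step 1 — counting 77 days from Jan 6, 2010 (when the application is submitted) gives a deadline of Mar 24, 2010; done Jan 7, 2010 — timely.
Step 2 — counting 54 days from Jan 7, 2010 (when the application fee is paid) gives a deadline of Mar 2, 2010; Mar 1, 2010 is within that limit.
Step 3 — counting 42 days from Mar 1, 2010 (when notice is mailed to adjoining owners) gives a deadline of Apr 12, 2010; Apr 11, 2010 is within that limit.
Step 4 — counting 9 days from Apr 19, 2010 (end of the 8-day comment period, which began when the environmental checklist is filed on Apr 11, 2010) gives a deadline of Apr 28, 2010; Apr 26, 2010 is within that limit.
Step 5 — counting 67 days from Apr 11, 2010 (when the environmental checklist is filed) gives a deadline of Jun 17, 2010; not done until Jun 22, 2010, 5 days after the deadline.
The analysis stops there.

No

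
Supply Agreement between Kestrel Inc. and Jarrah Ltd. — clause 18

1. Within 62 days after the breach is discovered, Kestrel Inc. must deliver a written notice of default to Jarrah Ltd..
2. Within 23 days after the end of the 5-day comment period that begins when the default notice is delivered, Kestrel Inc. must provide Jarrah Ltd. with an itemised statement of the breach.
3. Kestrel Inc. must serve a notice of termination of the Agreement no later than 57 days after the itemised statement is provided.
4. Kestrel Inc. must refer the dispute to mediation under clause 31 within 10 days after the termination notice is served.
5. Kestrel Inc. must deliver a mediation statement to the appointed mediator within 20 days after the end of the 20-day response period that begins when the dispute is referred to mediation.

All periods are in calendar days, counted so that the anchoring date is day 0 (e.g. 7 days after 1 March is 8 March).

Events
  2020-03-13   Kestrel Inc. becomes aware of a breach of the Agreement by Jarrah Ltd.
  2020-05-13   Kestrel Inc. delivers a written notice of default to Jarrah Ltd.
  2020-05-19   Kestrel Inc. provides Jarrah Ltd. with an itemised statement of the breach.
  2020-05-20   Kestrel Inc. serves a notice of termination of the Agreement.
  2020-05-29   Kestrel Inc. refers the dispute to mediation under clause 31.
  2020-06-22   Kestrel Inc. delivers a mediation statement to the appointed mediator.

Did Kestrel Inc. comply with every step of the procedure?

Step 1: 62 days after 2020-03-13 (when the breach is discovered) is 2020-05-14; 2020-05-13 is within that limit.
Step 2: 23 days after 2020-05-18 (end of the 5-day comment period, which began when the default notice is delivered on 2020-05-13) is 2020-06-10; done 2020-05-19 — timely.
Step 3: 57 days after 2020-05-19 (when the itemised statement is provided) is 2020-07-15; completed 2020-05-20, before the deadline.
Step 4: 10 days after 2020-05-20 (when the termination notice is served) is 2020-05-30; done 2020-05-29 — timely.
Step 5: 20 days after 2020-06-18 (end of the 20-day response period, which began when the dispute is referred to mediation on 2020-05-29) is 2020-07-08; 2020-06-22 is within that limit.

Yes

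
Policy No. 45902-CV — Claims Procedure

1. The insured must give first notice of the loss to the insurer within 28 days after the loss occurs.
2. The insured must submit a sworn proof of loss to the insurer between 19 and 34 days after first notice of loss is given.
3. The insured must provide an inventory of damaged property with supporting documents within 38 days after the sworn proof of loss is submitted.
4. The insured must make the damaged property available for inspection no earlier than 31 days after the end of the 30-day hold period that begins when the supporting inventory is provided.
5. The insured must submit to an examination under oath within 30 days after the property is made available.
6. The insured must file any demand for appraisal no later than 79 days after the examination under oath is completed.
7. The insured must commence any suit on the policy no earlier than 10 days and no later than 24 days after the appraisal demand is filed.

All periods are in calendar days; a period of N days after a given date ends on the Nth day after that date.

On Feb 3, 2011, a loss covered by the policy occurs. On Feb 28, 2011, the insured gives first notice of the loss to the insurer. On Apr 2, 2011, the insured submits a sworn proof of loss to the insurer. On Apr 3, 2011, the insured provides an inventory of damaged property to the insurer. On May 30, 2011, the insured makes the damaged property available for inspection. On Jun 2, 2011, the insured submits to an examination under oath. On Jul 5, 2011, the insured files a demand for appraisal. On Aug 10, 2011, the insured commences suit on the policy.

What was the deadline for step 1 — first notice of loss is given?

Mar 3, 2011

Step 1 runs from Feb 3, 2011, when the loss occurs. 28 days after Feb 3, 2011 is Mar 3, 2011.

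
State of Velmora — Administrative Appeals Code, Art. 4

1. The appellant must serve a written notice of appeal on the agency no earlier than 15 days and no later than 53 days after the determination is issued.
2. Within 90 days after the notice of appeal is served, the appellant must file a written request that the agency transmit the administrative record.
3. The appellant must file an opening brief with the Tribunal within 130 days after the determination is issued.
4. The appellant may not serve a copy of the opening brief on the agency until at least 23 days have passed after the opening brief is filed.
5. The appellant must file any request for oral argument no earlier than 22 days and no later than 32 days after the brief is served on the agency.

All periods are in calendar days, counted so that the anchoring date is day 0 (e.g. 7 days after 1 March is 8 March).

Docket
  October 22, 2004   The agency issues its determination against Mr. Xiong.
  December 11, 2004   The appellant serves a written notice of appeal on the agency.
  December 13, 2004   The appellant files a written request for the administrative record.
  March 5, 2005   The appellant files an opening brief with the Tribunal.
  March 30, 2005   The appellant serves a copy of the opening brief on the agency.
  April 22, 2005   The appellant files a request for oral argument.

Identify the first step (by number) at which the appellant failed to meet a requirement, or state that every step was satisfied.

(1) the permitted window runs from October 22, 2004 + 15 = November 6, 2004 to October 22, 2004 + 53 = December 14, 2004; done December 11, 2004 — within the window.
(2) due by December 11, 2004 + 90 days = March 11, 2005; done December 13, 2004 — timely.
(3) due by October 22, 2004 + 130 days = March 1, 2005; March 5, 2005 misses that deadline by 4 days.
Later steps need not be reached.

Step 3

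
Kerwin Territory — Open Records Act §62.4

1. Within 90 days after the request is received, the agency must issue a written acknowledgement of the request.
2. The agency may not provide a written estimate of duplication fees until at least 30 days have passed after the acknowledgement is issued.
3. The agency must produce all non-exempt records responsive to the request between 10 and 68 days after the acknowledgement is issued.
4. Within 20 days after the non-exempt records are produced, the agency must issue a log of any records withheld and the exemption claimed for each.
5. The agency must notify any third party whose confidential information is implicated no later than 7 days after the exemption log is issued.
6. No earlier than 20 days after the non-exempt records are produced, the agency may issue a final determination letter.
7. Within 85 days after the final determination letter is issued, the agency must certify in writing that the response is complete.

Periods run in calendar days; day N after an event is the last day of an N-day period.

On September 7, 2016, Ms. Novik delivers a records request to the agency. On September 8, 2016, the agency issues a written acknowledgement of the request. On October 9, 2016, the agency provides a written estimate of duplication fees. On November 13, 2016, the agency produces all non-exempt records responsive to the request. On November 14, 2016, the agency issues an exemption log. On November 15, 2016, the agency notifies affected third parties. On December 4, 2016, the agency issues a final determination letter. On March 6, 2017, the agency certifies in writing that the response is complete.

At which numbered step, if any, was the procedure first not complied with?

Step 1: 90 days after September 7, 2016 (when the request is received) is December 6, 2016; done September 8, 2016 — timely.
Step 2: the earliest permitted date is 30 days after September 8, 2016 (when the acknowledgement is issued), i.e. October 8, 2016; done October 9, 2016 — permitted.
Step 3: the window is 10–68 days after September 8, 2016 (when the acknowledgement is issued), so September 18, 2016 through November 15, 2016; done November 13, 2016 — within the window.
Step 4: 20 days after November 13, 2016 (when the non-exempt records are produced) is December 3, 2016; completed November 14, 2016, before the deadline.
Step 5: 7 days after November 14, 2016 (when the exemption log is issued) is November 21, 2016; done November 15, 2016 — timely.
Step 6: the earliest permitted date is 20 days after November 13, 2016 (when the non-exempt records are produced), i.e. December 3, 2016; done December 4, 2016, after the minimum wait.
Step 7: 85 days after December 4, 2016 (when the final determination letter is issued) is February 27, 2017; done March 6, 2017 — 7 days late.
Later steps need not be reached.

Step 7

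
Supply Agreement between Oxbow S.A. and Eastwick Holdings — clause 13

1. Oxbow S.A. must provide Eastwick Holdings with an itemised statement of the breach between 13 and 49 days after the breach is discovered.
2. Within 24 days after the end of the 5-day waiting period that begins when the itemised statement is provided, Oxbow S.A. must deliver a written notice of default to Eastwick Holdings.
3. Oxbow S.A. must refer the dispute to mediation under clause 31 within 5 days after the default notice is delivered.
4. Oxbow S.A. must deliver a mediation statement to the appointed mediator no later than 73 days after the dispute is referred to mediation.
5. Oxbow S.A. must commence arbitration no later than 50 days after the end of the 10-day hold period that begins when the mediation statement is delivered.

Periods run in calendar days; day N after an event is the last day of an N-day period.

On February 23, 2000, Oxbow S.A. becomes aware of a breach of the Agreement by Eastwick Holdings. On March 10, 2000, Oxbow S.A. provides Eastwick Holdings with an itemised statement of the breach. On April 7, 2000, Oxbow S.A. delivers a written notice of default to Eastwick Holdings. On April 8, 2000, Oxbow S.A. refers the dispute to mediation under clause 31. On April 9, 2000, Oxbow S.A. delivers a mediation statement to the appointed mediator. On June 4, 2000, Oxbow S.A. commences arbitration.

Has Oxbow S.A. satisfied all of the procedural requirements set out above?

Step 1: the window is 13–49 days after February 23, 2000 (when the breach is discovered), so March 7, 2000 through April 12, 2000; done March 10, 2000, which is between those dates.
Step 2: 24 days after March 15, 2000 (end of the 5-day waiting period, which began when the itemised statement is provided on March 10, 2000) is April 8, 2000; April 7, 2000 is within that limit.
Step 3: 5 days after April 7, 2000 (when the default notice is delivered) is April 12, 2000; completed April 8, 2000, before the deadline.
Step 4: 73 days after April 8, 2000 (when the dispute is referred to mediation) is June 20, 2000; done April 9, 2000 — timely.
Step 5: 50 days after April 19, 2000 (end of the 10-day hold period, which began when the mediation statement is delivered on April 9, 2000) is June 8, 2000; completed June 4, 2000, before the deadline.

Yes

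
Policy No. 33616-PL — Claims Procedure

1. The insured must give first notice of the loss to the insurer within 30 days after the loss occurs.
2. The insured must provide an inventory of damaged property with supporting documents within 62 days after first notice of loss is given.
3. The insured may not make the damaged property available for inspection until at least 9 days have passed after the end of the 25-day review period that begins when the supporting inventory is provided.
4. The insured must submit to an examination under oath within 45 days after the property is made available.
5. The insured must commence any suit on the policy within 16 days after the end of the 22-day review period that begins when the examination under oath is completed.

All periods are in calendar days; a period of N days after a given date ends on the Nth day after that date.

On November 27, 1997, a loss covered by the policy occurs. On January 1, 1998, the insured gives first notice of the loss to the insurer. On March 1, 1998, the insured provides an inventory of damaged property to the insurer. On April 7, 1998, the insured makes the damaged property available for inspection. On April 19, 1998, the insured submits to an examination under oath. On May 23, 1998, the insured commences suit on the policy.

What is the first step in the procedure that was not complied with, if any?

Step 1

(1) due by November 27, 1997 + 30 days = December 27, 1997; January 1, 1998 misses that deadline by 5 days.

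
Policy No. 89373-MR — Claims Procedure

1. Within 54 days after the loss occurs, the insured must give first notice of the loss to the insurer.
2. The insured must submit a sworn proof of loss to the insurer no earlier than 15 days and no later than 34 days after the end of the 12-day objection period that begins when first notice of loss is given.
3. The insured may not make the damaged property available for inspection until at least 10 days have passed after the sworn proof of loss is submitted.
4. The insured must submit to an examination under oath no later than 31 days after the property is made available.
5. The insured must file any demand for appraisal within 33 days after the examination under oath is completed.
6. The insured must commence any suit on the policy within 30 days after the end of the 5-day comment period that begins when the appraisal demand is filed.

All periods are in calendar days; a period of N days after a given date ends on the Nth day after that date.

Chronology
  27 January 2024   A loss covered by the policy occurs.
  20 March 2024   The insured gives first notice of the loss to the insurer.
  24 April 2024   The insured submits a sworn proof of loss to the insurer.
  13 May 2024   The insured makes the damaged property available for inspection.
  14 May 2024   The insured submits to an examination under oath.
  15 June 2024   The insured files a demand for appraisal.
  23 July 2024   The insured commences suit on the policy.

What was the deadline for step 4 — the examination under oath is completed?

13 June 2024

Step 4 runs from 13 May 2024, when the property is made available. 31 days after 13 May 2024 is 13 June 2024.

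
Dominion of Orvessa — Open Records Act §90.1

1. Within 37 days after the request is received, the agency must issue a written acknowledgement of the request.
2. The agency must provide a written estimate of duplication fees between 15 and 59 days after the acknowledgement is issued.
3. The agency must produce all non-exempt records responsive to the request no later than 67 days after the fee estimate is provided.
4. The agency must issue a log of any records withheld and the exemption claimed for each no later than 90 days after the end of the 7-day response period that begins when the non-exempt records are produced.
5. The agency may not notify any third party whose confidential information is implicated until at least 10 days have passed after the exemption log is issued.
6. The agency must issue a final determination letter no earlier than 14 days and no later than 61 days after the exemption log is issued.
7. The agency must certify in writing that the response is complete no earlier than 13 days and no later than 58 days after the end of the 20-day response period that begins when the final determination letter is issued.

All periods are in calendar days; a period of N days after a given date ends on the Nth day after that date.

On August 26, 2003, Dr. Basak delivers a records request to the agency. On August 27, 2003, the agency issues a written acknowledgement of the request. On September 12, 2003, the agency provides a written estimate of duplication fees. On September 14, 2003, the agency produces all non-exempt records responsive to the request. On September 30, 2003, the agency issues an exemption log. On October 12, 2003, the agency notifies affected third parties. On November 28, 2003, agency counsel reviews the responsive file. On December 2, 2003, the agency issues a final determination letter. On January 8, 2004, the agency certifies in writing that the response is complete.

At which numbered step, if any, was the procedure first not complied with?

Step 6

Step 1 — counting 37 days from August 26, 2003 (when the request is received) gives a deadline of October 2, 2003; August 27, 2003 is within that limit.
Step 2 — 15 and 59 days from August 27, 2003 (when the acknowledgement is issued) are September 11, 2003 and October 25, 2003 respectively; September 12, 2003 falls inside that range.
Step 3 — counting 67 days from September 12, 2003 (when the fee estimate is provided) gives a deadline of November 18, 2003; done September 14, 2003 — timely.
Step 4 — counting 90 days from September 21, 2003 (end of the 7-day response period, which began when the non-exempt records are produced on September 14, 2003) gives a deadline of December 20, 2003; completed September 30, 2003, before the deadline.
Step 5 — must wait 10 days from September 30, 2003 (when the exemption log is issued), so not before October 10, 2003; done October 12, 2003, after the minimum wait.
Step 6 — 14 and 61 days from September 30, 2003 (when the exemption log is issued) are October 14, 2003 and November 30, 2003 respectively; December 2, 2003 is 2 days past the end of the window.
No need to go further; step 6 was not satisfied.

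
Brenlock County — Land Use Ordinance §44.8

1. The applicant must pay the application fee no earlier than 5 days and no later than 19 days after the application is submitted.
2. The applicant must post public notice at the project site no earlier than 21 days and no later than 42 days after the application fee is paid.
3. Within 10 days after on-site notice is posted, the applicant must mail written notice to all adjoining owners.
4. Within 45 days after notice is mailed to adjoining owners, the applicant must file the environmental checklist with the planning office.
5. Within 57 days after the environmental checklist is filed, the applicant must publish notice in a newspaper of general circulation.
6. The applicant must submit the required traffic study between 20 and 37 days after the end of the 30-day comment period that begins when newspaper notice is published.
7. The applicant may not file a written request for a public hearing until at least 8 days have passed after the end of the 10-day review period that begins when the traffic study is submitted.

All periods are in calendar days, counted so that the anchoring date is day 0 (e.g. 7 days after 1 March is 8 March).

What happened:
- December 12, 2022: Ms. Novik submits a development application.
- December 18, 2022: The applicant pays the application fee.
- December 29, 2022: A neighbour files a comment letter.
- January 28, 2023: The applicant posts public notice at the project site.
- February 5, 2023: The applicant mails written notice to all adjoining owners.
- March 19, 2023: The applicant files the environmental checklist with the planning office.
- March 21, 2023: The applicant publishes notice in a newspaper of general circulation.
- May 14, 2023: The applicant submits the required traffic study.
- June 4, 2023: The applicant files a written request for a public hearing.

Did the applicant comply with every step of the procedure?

Step 1 — 5 and 19 days from December 12, 2022 (when the application is submitted) are December 17, 2022 and December 31, 2022 respectively; done December 18, 2022 — within the window.
Step 2 — 21 and 42 days from December 18, 2022 (when the application fee is paid) are January 8, 2023 and January 29, 2023 respectively; January 28, 2023 falls inside that range.
Step 3 — counting 10 days from January 28, 2023 (when on-site notice is posted) gives a deadline of February 7, 2023; February 5, 2023 is within that limit.
Step 4 — counting 45 days from February 5, 2023 (when notice is mailed to adjoining owners) gives a deadline of March 22, 2023; March 19, 2023 is within that limit.
Step 5 — counting 57 days from March 19, 2023 (when the environmental checklist is filed) gives a deadline of May 15, 2023; completed March 21, 2023, before the deadline.
Step 6 — 20 and 37 days from April 20, 2023 (end of the 30-day comment period, which began when newspaper notice is published on March 21, 2023) are May 10, 2023 and May 27, 2023 respectively; May 14, 2023 falls inside that range.
Step 7 — must wait 8 days from May 24, 2023 (end of the 10-day review period, which began when the traffic study is submitted on May 14, 2023), so not before June 1, 2023; done June 4, 2023, after the minimum wait.

Yes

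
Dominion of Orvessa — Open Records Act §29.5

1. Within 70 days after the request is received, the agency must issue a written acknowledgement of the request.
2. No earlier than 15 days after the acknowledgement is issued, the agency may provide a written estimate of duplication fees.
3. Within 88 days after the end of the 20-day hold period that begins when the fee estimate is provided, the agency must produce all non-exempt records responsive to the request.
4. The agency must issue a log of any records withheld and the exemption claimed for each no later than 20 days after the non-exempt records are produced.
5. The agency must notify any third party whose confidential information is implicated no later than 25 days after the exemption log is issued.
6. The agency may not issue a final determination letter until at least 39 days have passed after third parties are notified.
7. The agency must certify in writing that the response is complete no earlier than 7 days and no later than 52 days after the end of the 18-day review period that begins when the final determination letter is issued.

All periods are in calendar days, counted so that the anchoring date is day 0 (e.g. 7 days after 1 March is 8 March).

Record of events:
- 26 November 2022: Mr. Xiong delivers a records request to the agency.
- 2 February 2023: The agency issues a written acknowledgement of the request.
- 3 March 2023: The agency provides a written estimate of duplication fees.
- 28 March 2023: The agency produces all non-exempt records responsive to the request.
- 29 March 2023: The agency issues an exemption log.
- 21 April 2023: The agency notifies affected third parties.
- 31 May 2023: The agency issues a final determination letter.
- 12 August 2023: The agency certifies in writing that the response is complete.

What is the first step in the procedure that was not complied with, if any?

Step 1 — counting 70 days from 26 November 2022 (when the request is received) gives a deadline of 4 February 2023; 2 February 2023 is within that limit.
Step 2 — must wait 15 days from 2 February 2023 (when the acknowledgement is issued), so not before 17 February 2023; done 3 March 2023, after the minimum wait.
Step 3 — counting 88 days from 23 March 2023 (end of the 20-day hold period, which began when the fee estimate is provided on 3 March 2023) gives a deadline of 19 June 2023; completed 28 March 2023, before the deadline.
Step 4 — counting 20 days from 28 March 2023 (when the non-exempt records are produced) gives a deadline of 17 April 2023; done 29 March 2023 — timely.
Step 5 — counting 25 days from 29 March 2023 (when the exemption log is issued) gives a deadline of 23 April 2023; done 21 April 2023 — timely.
Step 6 — must wait 39 days from 21 April 2023 (when third parties are notified), so not before 30 May 2023; done 31 May 2023, after the minimum wait.
Step 7 — 7 and 52 days from 18 June 2023 (end of the 18-day review period, which began when the final determination letter is issued on 31 May 2023) are 25 June 2023 and 9 August 2023 respectively; 12 August 2023 is 3 days past the end of the window.
Later steps need not be reached.

Step 7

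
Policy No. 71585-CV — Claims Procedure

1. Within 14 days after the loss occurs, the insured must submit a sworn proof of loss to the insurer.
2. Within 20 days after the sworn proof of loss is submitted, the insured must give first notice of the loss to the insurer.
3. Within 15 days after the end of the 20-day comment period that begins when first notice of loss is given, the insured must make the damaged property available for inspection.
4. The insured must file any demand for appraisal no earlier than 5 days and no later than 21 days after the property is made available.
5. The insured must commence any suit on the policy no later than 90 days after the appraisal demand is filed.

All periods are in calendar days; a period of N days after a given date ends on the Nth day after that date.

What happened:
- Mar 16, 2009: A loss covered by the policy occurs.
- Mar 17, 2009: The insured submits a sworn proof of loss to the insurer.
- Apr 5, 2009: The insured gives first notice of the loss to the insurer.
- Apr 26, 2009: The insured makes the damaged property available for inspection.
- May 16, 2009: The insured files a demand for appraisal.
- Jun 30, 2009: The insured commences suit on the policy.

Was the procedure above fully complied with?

Yes

Step 1: 14 days after Mar 16, 2009 (when the loss occurs) is Mar 30, 2009; completed Mar 17, 2009, before the deadline.
Step 2: 20 days after Mar 17, 2009 (when the sworn proof of loss is submitted) is Apr 6, 2009; Apr 5, 2009 is within that limit.
Step 3: 15 days after Apr 25, 2009 (end of the 20-day comment period, which began when first notice of loss is given on Apr 5, 2009) is May 10, 2009; done Apr 26, 2009 — timely.
Step 4: the window is 5–21 days after Apr 26, 2009 (when the property is made available), so May 1, 2009 through May 17, 2009; done May 16, 2009 — within the window.
Step 5: 90 days after May 16, 2009 (when the appraisal demand is filed) is Aug 14, 2009; Jun 30, 2009 is within that limit.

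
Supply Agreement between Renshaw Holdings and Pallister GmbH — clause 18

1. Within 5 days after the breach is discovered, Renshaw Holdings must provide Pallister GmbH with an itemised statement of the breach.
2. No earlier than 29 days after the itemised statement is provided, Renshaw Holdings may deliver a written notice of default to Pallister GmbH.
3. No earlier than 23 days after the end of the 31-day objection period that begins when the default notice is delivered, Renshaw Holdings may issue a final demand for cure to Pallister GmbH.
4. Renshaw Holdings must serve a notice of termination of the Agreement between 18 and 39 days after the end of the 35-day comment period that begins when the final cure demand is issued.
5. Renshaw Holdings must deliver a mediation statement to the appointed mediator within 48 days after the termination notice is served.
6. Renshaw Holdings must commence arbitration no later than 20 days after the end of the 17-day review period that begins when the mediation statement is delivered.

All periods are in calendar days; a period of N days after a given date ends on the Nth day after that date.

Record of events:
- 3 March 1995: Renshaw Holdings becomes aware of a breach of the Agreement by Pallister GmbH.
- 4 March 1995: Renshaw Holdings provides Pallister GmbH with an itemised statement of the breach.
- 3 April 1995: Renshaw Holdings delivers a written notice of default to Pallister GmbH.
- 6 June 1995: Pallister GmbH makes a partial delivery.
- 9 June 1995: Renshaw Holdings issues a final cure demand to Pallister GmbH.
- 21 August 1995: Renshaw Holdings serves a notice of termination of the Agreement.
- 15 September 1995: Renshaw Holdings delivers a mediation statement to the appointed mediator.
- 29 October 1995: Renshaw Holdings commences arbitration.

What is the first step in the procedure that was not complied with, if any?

Step 1: 5 days after 3 March 1995 (when the breach is discovered) is 8 March 1995; completed 4 March 1995, before the deadline.
Step 2: the earliest permitted date is 29 days after 4 March 1995 (when the itemised statement is provided), i.e. 2 April 1995; done 3 April 1995 — permitted.
Step 3: the earliest permitted date is 23 days after 4 May 1995 (end of the 31-day objection period, which began when the default notice is delivered on 3 April 1995), i.e. 27 May 1995; 9 June 1995 is on or after that date.
Step 4: the window is 18–39 days after 14 July 1995 (end of the 35-day comment period, which began when the final cure demand is issued on 9 June 1995), so 1 August 1995 through 22 August 1995; done 21 August 1995 — within the window.
Step 5: 48 days after 21 August 1995 (when the termination notice is served) is 8 October 1995; 15 September 1995 is within that limit.
Step 6: 20 days after 2 October 1995 (end of the 17-day review period, which began when the mediation statement is delivered on 15 September 1995) is 22 October 1995; not done until 29 October 1995, 7 days after the deadline.
That is the first point of non-compliance.

Step 6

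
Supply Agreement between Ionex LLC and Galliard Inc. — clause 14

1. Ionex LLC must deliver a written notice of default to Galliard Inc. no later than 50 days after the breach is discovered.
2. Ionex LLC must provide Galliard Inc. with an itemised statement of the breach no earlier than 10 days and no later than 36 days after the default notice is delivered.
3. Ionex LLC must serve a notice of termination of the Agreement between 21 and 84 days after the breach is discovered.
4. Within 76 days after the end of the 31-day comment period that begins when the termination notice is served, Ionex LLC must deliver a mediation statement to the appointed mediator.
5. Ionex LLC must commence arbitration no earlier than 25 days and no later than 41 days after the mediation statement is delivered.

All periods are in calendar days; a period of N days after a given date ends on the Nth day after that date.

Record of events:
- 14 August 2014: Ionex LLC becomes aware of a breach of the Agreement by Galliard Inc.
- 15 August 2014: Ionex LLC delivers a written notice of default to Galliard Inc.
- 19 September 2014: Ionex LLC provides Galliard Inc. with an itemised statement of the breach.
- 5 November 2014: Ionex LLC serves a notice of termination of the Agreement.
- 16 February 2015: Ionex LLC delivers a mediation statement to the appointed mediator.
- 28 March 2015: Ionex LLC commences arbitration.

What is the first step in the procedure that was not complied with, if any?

None — every step was satisfied

Step 1: 50 days after 14 August 2014 (when the breach is discovered) is 3 October 2014; done 15 August 2014 — timely.
Step 2: the window is 10–36 days after 15 August 2014 (when the default notice is delivered), so 25 August 2014 through 20 September 2014; done 19 September 2014 — within the window.
Step 3: the window is 21–84 days after 14 August 2014 (when the breach is discovered), so 4 September 2014 through 6 November 2014; 5 November 2014 falls inside that range.
Step 4: 76 days after 6 December 2014 (end of the 31-day comment period, which began when the termination notice is served on 5 November 2014) is 20 February 2015; 16 February 2015 is within that limit.
Step 5: the window is 25–41 days after 16 February 2015 (when the mediation statement is delivered), so 13 March 2015 through 29 March 2015; 28 March 2015 falls inside that range.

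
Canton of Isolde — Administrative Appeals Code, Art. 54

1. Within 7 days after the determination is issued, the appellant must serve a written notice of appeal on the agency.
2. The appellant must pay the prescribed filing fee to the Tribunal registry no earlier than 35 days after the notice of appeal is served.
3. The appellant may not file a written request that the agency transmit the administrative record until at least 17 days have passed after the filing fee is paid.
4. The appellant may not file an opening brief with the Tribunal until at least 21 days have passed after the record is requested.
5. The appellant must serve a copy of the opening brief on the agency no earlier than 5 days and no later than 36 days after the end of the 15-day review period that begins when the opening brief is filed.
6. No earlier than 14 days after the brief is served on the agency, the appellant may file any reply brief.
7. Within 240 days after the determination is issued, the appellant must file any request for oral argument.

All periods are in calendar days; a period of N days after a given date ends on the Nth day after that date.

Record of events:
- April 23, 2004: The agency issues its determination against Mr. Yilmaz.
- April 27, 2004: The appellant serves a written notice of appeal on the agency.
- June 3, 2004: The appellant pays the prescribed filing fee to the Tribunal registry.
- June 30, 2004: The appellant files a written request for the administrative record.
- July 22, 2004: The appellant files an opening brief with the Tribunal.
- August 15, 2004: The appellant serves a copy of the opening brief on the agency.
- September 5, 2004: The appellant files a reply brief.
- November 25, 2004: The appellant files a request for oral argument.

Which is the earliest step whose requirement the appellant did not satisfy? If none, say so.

None — every step was satisfied

Step 1 — counting 7 days from April 23, 2004 (when the determination is issued) gives a deadline of April 30, 2004; done April 27, 2004 — timely.
Step 2 — must wait 35 days from April 27, 2004 (when the notice of appeal is served), so not before June 1, 2004; done June 3, 2004 — permitted.
Step 3 — must wait 17 days from June 3, 2004 (when the filing fee is paid), so not before June 20, 2004; June 30, 2004 is on or after that date.
Step 4 — must wait 21 days from June 30, 2004 (when the record is requested), so not before July 21, 2004; done July 22, 2004 — permitted.
Step 5 — 5 and 36 days from August 6, 2004 (end of the 15-day review period, which began when the opening brief is filed on July 22, 2004) are August 11, 2004 and September 11, 2004 respectively; done August 15, 2004 — within the window.
Step 6 — must wait 14 days from August 15, 2004 (when the brief is served on the agency), so not before August 29, 2004; September 5, 2004 is on or after that date.
Step 7 — counting 240 days from April 23, 2004 (when the determination is issued) gives a deadline of December 19, 2004; completed November 25, 2004, before the deadline.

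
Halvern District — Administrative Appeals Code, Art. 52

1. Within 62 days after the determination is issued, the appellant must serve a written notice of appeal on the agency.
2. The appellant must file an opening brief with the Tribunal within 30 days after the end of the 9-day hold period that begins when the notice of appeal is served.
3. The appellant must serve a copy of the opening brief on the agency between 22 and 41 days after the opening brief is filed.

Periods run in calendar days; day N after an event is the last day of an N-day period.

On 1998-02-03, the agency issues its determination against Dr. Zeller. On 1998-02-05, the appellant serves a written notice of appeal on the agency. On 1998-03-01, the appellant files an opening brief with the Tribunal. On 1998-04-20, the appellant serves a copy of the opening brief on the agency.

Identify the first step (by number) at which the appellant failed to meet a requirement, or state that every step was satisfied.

Step 3

Step 1 — counting 62 days from 1998-02-03 (when the determination is issued) gives a deadline of 1998-04-06; 1998-02-05 is within that limit.
Step 2 — counting 30 days from 1998-02-14 (end of the 9-day hold period, which began when the notice of appeal is served on 1998-02-05) gives a deadline of 1998-03-16; 1998-03-01 is within that limit.
Step 3 — 22 and 41 days from 1998-03-01 (when the opening brief is filed) are 1998-03-23 and 1998-04-11 respectively; 1998-04-20 is 9 days past the end of the window.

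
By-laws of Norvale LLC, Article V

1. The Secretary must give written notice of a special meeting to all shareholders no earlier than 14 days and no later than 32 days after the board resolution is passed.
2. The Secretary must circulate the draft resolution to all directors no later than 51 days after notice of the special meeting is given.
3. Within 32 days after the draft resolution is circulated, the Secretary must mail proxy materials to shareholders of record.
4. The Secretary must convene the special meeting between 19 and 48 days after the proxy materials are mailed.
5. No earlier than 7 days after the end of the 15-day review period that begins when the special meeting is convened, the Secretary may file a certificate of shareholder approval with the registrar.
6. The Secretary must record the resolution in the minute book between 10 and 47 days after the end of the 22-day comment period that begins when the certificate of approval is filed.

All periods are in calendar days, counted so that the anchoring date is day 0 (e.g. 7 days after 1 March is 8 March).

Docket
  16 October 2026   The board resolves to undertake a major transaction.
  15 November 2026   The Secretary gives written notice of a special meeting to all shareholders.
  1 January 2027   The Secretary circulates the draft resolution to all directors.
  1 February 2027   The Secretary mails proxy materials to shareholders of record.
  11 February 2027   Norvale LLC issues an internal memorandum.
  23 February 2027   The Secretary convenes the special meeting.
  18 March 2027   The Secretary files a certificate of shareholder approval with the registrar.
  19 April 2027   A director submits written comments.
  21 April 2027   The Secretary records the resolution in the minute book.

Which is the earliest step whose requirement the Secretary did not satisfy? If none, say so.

(1) the permitted window runs from 16 October 2026 + 14 = 30 October 2026 to 16 October 2026 + 32 = 17 November 2026; 15 November 2026 falls inside that range.
(2) due by 15 November 2026 + 51 days = 5 January 2027; 1 January 2027 is within that limit.
(3) due by 1 January 2027 + 32 days = 2 February 2027; done 1 February 2027 — timely.
(4) the permitted window runs from 1 February 2027 + 19 = 20 February 2027 to 1 February 2027 + 48 = 21 March 2027; 23 February 2027 falls inside that range.
(5) permitted from 10 March 2027 + 7 days = 17 March 2027 onward; 18 March 2027 is on or after that date.
(6) the permitted window runs from 9 April 2027 + 10 = 19 April 2027 to 9 April 2027 + 47 = 26 May 2027; done 21 April 2027, which is between those dates.

None — every step was satisfied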